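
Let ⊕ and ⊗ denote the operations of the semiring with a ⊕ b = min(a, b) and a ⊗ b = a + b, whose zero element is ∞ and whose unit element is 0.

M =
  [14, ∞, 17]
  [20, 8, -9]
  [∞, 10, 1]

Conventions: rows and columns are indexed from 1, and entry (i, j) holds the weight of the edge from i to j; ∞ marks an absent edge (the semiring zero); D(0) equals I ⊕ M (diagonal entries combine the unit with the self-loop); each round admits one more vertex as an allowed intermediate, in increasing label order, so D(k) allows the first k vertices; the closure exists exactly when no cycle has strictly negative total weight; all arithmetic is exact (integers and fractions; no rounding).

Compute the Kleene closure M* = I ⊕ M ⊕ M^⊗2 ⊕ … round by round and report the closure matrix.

D(0):
  [0, ∞, 17]
  [20, 0, -9]
  [∞, 10, 0]
D(1):
  [0, ∞, 17]
  [20, 0, -9]
  [∞, 10, 0]
D(2):
  [0, ∞, 17]
  [20, 0, -9]
  [30, 10, 0]
D(3):
  [0, 27, 17]
  [20, 0, -9]
  [30, 10, 0]
Answer: M* = [[0, 27, 17], [20, 0, -9], [30, 10, 0]]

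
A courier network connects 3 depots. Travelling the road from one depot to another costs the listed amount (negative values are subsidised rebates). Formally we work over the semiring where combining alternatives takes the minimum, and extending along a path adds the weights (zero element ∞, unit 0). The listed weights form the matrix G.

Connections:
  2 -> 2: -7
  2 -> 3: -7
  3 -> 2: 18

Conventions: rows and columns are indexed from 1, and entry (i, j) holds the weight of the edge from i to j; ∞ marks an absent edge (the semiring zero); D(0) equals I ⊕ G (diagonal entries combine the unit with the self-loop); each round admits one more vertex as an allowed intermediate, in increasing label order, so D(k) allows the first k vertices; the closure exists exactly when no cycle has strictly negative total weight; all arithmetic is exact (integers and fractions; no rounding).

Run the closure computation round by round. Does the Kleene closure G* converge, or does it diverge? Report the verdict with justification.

Detection: at round 0, diagonal entry (2, 2) turns strictly negative.
Key observation: the cycle 2->2 has total weight (-7), which is strictly negative.
Answer: DIVERGES — negative cycle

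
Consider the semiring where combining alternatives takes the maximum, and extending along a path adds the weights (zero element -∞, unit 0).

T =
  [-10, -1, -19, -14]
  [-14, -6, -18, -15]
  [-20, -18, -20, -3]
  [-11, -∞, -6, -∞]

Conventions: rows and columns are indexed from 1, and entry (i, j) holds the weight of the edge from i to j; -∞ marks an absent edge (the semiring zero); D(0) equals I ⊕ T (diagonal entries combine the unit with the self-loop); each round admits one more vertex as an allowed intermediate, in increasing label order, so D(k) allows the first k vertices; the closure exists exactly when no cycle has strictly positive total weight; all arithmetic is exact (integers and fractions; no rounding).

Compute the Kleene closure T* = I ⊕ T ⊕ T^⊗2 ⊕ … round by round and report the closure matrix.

D(0):
  [0, -1, -19, -14]
  [-14, 0, -18, -15]
  [-20, -18, 0, -3]
  [-11, -∞, -6, 0]
D(1):
  [0, -1, -19, -14]
  [-14, 0, -18, -15]
  [-20, -18, 0, -3]
  [-11, -12, -6, 0]
D(2):
  [0, -1, -19, -14]
  [-14, 0, -18, -15]
  [-20, -18, 0, -3]
  [-11, -12, -6, 0]
D(3):
  [0, -1, -19, -14]
  [-14, 0, -18, -15]
  [-20, -18, 0, -3]
  [-11, -12, -6, 0]
D(4):
  [0, -1, -19, -14]
  [-14, 0, -18, -15]
  [-14, -15, 0, -3]
  [-11, -12, -6, 0]
Answer: T* = [[0, -1, -19, -14], [-14, 0, -18, -15], [-14, -15, 0, -3], [-11, -12, -6, 0]]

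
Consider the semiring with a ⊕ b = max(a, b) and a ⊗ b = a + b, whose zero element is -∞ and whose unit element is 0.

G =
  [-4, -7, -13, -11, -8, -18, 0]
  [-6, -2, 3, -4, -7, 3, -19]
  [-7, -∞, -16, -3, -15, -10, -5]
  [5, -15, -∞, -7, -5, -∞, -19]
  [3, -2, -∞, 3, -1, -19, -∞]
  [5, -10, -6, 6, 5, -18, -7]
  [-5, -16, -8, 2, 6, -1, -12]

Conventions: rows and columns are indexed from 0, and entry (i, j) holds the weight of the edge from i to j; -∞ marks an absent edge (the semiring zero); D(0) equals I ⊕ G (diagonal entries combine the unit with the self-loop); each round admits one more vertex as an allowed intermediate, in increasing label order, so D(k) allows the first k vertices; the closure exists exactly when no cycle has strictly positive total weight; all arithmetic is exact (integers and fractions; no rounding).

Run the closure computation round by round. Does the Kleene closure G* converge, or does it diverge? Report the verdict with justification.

D(0):
  [0, -7, -13, -11, -8, -18, 0]
  [-6, 0, 3, -4, -7, 3, -19]
  [-7, -∞, 0, -3, -15, -10, -5]
  [5, -15, -∞, 0, -5, -∞, -19]
  [3, -2, -∞, 3, 0, -19, -∞]
  [5, -10, -6, 6, 5, 0, -7]
  [-5, -16, -8, 2, 6, -1, 0]
D(1):
  [0, -7, -13, -11, -8, -18, 0]
  [-6, 0, 3, -4, -7, 3, -6]
  [-7, -14, 0, -3, -15, -10, -5]
  [5, -2, -8, 0, -3, -13, 5]
  [3, -2, -10, 3, 0, -15, 3]
  [5, -2, -6, 6, 5, 0, 5]
  [-5, -12, -8, 2, 6, -1, 0]
Detection: at round 2, diagonal entry (5, 5) turns strictly positive.
Key observation: the cycle 5->0->1->5 has total weight 5 + (-7) + 3, which is strictly positive.
Answer: DIVERGES — positive cycle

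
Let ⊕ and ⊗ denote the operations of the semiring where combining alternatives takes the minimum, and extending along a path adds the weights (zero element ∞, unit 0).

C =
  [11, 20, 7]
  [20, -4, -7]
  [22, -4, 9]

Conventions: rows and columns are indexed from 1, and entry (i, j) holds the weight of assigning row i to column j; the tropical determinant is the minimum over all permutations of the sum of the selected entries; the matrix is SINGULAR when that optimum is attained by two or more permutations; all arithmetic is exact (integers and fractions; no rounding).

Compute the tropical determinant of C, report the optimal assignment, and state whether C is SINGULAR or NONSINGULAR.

σ = (1, 2, 3): 11 + (-4) + 9 = 16
σ = (1, 3, 2): 11 + (-7) + (-4) = 0
σ = (2, 1, 3): 20 + 20 + 9 = 49
σ = (2, 3, 1): 20 + (-7) + 22 = 35
σ = (3, 1, 2): 7 + 20 + (-4) = 23
σ = (3, 2, 1): 7 + (-4) + 22 = 25
Optimal value attained by: σ = (1, 3, 2).
Answer: det⊕(C) = 0; verdict: NONSINGULAR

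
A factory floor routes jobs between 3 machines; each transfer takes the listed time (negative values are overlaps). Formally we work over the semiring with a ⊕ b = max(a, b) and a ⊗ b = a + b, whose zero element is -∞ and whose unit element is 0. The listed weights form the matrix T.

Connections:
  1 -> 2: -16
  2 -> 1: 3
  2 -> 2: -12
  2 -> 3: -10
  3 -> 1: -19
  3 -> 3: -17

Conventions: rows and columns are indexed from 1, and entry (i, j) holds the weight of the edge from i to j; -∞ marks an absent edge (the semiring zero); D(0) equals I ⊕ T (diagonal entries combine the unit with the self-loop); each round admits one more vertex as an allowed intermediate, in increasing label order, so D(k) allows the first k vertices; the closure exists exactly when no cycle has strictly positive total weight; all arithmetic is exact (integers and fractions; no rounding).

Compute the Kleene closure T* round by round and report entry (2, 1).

D(0):
  [0, -16, -∞]
  [3, 0, -10]
  [-19, -∞, 0]
D(1):
  [0, -16, -∞]
  [3, 0, -10]
  [-19, -35, 0]
D(2):
  [0, -16, -26]
  [3, 0, -10]
  [-19, -35, 0]
D(3):
  [0, -16, -26]
  [3, 0, -10]
  [-19, -35, 0]
Answer: T*[2][1] = 3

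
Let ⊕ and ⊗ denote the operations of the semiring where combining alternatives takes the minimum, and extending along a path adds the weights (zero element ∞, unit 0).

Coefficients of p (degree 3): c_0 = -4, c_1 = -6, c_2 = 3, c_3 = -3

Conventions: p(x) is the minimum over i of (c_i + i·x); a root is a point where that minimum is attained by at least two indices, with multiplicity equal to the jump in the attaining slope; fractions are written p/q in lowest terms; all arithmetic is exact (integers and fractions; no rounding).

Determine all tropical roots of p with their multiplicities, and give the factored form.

hull edge (i=0, c=-4) to (i=1, c=-6): slope -2, span 1
hull edge (i=1, c=-6) to (i=3, c=-3): slope 3/2, span 2
Factored form: p(x) = -3 ⊗ (x ⊕ (-3/2)) ⊗ (x ⊕ (-3/2)) ⊗ (x ⊕ 2)
Answer: roots = -3/2 (mult 2), 2 (mult 1)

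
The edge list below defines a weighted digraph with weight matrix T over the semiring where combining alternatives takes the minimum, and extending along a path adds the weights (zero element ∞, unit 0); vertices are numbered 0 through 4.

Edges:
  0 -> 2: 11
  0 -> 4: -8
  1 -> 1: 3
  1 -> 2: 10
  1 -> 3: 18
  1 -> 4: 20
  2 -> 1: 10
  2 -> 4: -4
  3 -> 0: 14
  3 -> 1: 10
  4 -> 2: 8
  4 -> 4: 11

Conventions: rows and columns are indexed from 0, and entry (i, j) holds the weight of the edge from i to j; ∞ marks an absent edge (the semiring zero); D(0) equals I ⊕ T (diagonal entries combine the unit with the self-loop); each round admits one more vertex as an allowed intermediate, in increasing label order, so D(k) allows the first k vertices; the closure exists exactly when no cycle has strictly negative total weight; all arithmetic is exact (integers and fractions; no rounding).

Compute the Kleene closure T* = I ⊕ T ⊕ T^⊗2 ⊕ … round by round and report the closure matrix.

D(0):
  [0, ∞, 11, ∞, -8]
  [∞, 0, 10, 18, 20]
  [∞, 10, 0, ∞, -4]
  [14, 10, ∞, 0, ∞]
  [∞, ∞, 8, ∞, 0]
D(1):
  [0, ∞, 11, ∞, -8]
  [∞, 0, 10, 18, 20]
  [∞, 10, 0, ∞, -4]
  [14, 10, 25, 0, 6]
  [∞, ∞, 8, ∞, 0]
D(2):
  [0, ∞, 11, ∞, -8]
  [∞, 0, 10, 18, 20]
  [∞, 10, 0, 28, -4]
  [14, 10, 20, 0, 6]
  [∞, ∞, 8, ∞, 0]
D(3):
  [0, 21, 11, 39, -8]
  [∞, 0, 10, 18, 6]
  [∞, 10, 0, 28, -4]
  [14, 10, 20, 0, 6]
  [∞, 18, 8, 36, 0]
D(4):
  [0, 21, 11, 39, -8]
  [32, 0, 10, 18, 6]
  [42, 10, 0, 28, -4]
  [14, 10, 20, 0, 6]
  [50, 18, 8, 36, 0]
D(5):
  [0, 10, 0, 28, -8]
  [32, 0, 10, 18, 6]
  [42, 10, 0, 28, -4]
  [14, 10, 14, 0, 6]
  [50, 18, 8, 36, 0]
Answer: T* = [[0, 10, 0, 28, -8], [32, 0, 10, 18, 6], [42, 10, 0, 28, -4], [14, 10, 14, 0, 6], [50, 18, 8, 36, 0]]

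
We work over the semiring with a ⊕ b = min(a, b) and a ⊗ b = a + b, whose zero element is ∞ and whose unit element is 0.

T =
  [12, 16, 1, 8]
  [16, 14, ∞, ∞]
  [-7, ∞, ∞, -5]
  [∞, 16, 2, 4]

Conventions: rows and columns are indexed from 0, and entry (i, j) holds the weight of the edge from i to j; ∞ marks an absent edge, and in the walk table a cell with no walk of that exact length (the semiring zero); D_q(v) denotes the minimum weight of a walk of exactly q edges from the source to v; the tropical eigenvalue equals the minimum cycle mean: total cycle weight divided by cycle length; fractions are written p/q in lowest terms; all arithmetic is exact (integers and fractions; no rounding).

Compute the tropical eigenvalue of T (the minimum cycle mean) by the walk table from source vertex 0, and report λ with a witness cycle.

q=0: [0, ∞, ∞, ∞]
q=1: [12, 16, 1, 8]
q=2: [-6, 24, 10, -4]
q=3: [3, 10, -5, 0]
q=4: [-12, 16, 2, -10]
Optimal cycle mean attained by: cycle 0->2->0, total 1 + (-7), length 2.
Answer: λ = -3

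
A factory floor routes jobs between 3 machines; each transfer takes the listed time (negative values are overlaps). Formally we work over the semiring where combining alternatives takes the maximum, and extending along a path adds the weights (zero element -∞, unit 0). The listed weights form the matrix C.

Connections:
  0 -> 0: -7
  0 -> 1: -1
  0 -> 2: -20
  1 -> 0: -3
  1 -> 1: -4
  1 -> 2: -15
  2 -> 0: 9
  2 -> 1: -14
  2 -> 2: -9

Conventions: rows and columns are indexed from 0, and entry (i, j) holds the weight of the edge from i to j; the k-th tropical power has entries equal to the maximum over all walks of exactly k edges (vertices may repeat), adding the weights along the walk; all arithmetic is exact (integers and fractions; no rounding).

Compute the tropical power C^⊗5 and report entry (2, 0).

C^⊗2:
  [-4, -5, -16]
  [-6, -4, -19]
  [2, 8, -11]
C^⊗3:
  [-7, -5, -20]
  [-7, -7, -19]
  [5, 4, -7]
C^⊗4:
  [-8, -8, -20]
  [-10, -8, -22]
  [2, 4, -11]
C^⊗5:
  [-11, -9, -23]
  [-11, -11, -23]
  [1, 1, -11]
Key observation: the optimum is the walk 2->0->1->0->1->0, with weight 9 + (-1) + (-3) + (-1) + (-3) = 1.
Optimal value attained by: walk 2->0->1->0->1->0.
Answer: (C^⊗5)[2][0] = 1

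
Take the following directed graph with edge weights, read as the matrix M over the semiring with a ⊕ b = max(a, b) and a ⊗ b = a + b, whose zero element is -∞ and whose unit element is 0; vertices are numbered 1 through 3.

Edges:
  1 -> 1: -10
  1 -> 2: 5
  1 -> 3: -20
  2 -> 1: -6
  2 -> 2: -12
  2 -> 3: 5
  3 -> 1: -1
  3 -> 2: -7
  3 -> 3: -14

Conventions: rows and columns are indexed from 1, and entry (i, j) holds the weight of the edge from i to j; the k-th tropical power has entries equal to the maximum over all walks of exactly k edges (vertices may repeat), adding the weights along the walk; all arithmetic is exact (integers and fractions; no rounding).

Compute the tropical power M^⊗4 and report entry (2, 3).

M^⊗2:
  [-1, -5, 10]
  [4, -1, -7]
  [-11, 4, -2]
M^⊗3:
  [9, 4, 0]
  [-6, 9, 4]
  [-2, -6, 9]
M^⊗4:
  [-1, 14, 9]
  [3, -1, 14]
  [8, 3, -1]
Key observation: the optimum is the walk 2->3->1->2->3, with weight 5 + (-1) + 5 + 5 = 14.
Optimal value attained by: walk 2->3->1->2->3.
Answer: (M^⊗4)[2][3] = 14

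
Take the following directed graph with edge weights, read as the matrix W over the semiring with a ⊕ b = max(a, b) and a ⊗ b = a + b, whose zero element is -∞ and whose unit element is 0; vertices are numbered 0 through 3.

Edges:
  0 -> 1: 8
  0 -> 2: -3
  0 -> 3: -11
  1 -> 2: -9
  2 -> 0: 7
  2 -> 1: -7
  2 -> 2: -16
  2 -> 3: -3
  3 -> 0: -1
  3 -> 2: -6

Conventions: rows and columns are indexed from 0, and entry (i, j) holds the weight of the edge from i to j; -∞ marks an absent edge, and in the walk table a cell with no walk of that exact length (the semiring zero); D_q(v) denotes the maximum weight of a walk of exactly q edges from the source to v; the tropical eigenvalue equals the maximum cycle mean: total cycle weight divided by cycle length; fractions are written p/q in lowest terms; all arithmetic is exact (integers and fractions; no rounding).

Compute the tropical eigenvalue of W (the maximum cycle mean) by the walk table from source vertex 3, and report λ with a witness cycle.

q=0: [-∞, -∞, -∞, 0]
q=1: [-1, -∞, -6, -∞]
q=2: [1, 7, -4, -9]
q=3: [3, 9, -2, -7]
q=4: [5, 11, 0, -5]
Optimal cycle mean attained by: cycle 0->1->2->0, total 8 + (-9) + 7, length 3.
Answer: λ = 2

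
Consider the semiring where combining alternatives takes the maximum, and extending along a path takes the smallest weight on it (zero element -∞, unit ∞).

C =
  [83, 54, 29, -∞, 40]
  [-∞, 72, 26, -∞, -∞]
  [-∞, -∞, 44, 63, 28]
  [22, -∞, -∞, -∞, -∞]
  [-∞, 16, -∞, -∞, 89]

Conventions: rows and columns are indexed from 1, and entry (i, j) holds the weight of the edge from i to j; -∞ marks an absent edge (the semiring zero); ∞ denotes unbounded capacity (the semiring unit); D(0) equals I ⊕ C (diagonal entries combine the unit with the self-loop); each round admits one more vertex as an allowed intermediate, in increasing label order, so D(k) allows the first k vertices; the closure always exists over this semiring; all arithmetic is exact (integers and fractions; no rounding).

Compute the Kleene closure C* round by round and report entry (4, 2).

D(0):
  [∞, 54, 29, -∞, 40]
  [-∞, ∞, 26, -∞, -∞]
  [-∞, -∞, ∞, 63, 28]
  [22, -∞, -∞, ∞, -∞]
  [-∞, 16, -∞, -∞, ∞]
D(1):
  [∞, 54, 29, -∞, 40]
  [-∞, ∞, 26, -∞, -∞]
  [-∞, -∞, ∞, 63, 28]
  [22, 22, 22, ∞, 22]
  [-∞, 16, -∞, -∞, ∞]
D(2):
  [∞, 54, 29, -∞, 40]
  [-∞, ∞, 26, -∞, -∞]
  [-∞, -∞, ∞, 63, 28]
  [22, 22, 22, ∞, 22]
  [-∞, 16, 16, -∞, ∞]
D(3):
  [∞, 54, 29, 29, 40]
  [-∞, ∞, 26, 26, 26]
  [-∞, -∞, ∞, 63, 28]
  [22, 22, 22, ∞, 22]
  [-∞, 16, 16, 16, ∞]
D(4):
  [∞, 54, 29, 29, 40]
  [22, ∞, 26, 26, 26]
  [22, 22, ∞, 63, 28]
  [22, 22, 22, ∞, 22]
  [16, 16, 16, 16, ∞]
D(5):
  [∞, 54, 29, 29, 40]
  [22, ∞, 26, 26, 26]
  [22, 22, ∞, 63, 28]
  [22, 22, 22, ∞, 22]
  [16, 16, 16, 16, ∞]
Answer: C*[4][2] = 22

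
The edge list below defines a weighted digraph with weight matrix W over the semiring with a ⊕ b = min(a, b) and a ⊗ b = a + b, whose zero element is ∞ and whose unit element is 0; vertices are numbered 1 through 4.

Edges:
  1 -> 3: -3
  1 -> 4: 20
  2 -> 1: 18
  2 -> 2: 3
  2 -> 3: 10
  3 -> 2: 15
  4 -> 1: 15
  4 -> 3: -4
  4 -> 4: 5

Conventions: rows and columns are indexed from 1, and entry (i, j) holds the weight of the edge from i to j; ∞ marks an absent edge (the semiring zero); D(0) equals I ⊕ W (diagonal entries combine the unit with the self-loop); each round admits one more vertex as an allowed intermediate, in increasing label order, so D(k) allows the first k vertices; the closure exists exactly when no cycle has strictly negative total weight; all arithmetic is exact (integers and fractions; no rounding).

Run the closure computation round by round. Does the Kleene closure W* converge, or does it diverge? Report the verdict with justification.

D(0):
  [0, ∞, -3, 20]
  [18, 0, 10, ∞]
  [∞, 15, 0, ∞]
  [15, ∞, -4, 0]
D(1):
  [0, ∞, -3, 20]
  [18, 0, 10, 38]
  [∞, 15, 0, ∞]
  [15, ∞, -4, 0]
D(2):
  [0, ∞, -3, 20]
  [18, 0, 10, 38]
  [33, 15, 0, 53]
  [15, ∞, -4, 0]
D(3):
  [0, 12, -3, 20]
  [18, 0, 10, 38]
  [33, 15, 0, 53]
  [15, 11, -4, 0]
D(4):
  [0, 12, -3, 20]
  [18, 0, 10, 38]
  [33, 15, 0, 53]
  [15, 11, -4, 0]
Key observation: every diagonal entry stays at the unit through all rounds, so no improving cycle exists.
Answer: CONVERGES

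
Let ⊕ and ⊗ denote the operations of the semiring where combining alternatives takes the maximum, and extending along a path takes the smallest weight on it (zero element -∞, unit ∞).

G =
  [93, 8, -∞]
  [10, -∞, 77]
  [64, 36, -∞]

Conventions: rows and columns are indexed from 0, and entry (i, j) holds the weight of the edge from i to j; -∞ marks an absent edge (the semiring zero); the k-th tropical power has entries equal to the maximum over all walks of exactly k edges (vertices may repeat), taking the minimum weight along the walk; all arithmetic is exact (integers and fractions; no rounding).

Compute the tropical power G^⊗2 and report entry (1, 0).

G^⊗2:
  [93, 8, 8]
  [64, 36, -∞]
  [64, 8, 36]
Key observation: the optimum is the walk 1->2->0, with weight 77 min 64 = 64.
Optimal value attained by: walk 1->2->0.
Answer: (G^⊗2)[1][0] = 64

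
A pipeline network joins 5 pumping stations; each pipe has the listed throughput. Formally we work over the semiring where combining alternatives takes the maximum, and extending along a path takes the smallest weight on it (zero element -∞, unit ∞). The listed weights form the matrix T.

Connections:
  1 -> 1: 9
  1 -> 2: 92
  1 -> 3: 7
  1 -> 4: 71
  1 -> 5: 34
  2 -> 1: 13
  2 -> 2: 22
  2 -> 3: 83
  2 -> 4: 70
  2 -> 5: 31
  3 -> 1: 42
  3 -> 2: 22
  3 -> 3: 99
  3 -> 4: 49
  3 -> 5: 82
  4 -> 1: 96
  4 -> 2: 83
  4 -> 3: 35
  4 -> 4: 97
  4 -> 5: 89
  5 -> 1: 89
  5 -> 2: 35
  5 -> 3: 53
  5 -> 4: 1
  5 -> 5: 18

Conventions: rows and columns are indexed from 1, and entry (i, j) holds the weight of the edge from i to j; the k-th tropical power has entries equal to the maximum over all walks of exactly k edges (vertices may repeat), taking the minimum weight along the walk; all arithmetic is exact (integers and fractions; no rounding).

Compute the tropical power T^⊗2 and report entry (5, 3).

T^⊗2:
  [71, 71, 83, 71, 71]
  [70, 70, 83, 70, 82]
  [82, 49, 99, 49, 82]
  [96, 92, 83, 97, 89]
  [42, 89, 53, 71, 53]
Key observation: the optimum is the walk 5->3->3, with weight 53 min 99 = 53.
Optimal value attained by: walk 5->3->3.
Answer: (T^⊗2)[5][3] = 53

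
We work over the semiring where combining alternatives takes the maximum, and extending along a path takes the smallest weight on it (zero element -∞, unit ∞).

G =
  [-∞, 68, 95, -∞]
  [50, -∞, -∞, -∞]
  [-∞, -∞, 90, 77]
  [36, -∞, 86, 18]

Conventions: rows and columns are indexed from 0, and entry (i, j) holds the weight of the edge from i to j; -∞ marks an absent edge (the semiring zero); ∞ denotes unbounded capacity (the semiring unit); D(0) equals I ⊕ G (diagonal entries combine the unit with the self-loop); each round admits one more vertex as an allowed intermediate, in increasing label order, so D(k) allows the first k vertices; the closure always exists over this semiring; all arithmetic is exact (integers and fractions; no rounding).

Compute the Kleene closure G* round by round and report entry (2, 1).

D(0):
  [∞, 68, 95, -∞]
  [50, ∞, -∞, -∞]
  [-∞, -∞, ∞, 77]
  [36, -∞, 86, ∞]
D(1):
  [∞, 68, 95, -∞]
  [50, ∞, 50, -∞]
  [-∞, -∞, ∞, 77]
  [36, 36, 86, ∞]
D(2):
  [∞, 68, 95, -∞]
  [50, ∞, 50, -∞]
  [-∞, -∞, ∞, 77]
  [36, 36, 86, ∞]
D(3):
  [∞, 68, 95, 77]
  [50, ∞, 50, 50]
  [-∞, -∞, ∞, 77]
  [36, 36, 86, ∞]
D(4):
  [∞, 68, 95, 77]
  [50, ∞, 50, 50]
  [36, 36, ∞, 77]
  [36, 36, 86, ∞]
Answer: G*[2][1] = 36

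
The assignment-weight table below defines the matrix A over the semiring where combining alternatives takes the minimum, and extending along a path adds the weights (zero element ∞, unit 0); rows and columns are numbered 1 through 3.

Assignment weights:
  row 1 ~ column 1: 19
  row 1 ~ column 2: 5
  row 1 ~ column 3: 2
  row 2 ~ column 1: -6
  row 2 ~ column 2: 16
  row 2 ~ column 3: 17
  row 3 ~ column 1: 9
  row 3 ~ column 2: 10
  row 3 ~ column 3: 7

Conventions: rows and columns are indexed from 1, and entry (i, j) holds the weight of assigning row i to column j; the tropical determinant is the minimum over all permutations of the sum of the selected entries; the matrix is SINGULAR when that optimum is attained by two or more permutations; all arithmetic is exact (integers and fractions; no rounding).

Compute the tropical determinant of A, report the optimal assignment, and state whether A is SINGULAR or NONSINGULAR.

σ = (1, 2, 3): 19 + 16 + 7 = 42
σ = (1, 3, 2): 19 + 17 + 10 = 46
σ = (2, 1, 3): 5 + (-6) + 7 = 6
σ = (2, 3, 1): 5 + 17 + 9 = 31
σ = (3, 1, 2): 2 + (-6) + 10 = 6
σ = (3, 2, 1): 2 + 16 + 9 = 27
Optimal value attained by: σ = (2, 1, 3).
Answer: det⊕(A) = 6; verdict: SINGULAR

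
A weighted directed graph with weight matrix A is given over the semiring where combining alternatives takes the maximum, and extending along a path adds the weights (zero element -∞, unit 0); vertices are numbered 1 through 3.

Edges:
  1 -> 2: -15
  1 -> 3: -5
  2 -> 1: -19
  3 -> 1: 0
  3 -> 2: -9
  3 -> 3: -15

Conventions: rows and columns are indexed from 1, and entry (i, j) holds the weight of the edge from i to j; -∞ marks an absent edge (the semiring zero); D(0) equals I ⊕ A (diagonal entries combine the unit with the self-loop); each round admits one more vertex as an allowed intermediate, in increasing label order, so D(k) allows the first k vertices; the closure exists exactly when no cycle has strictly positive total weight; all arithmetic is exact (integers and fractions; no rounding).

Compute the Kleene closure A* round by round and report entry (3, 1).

D(0):
  [0, -15, -5]
  [-19, 0, -∞]
  [0, -9, 0]
D(1):
  [0, -15, -5]
  [-19, 0, -24]
  [0, -9, 0]
D(2):
  [0, -15, -5]
  [-19, 0, -24]
  [0, -9, 0]
D(3):
  [0, -14, -5]
  [-19, 0, -24]
  [0, -9, 0]
Answer: A*[3][1] = 0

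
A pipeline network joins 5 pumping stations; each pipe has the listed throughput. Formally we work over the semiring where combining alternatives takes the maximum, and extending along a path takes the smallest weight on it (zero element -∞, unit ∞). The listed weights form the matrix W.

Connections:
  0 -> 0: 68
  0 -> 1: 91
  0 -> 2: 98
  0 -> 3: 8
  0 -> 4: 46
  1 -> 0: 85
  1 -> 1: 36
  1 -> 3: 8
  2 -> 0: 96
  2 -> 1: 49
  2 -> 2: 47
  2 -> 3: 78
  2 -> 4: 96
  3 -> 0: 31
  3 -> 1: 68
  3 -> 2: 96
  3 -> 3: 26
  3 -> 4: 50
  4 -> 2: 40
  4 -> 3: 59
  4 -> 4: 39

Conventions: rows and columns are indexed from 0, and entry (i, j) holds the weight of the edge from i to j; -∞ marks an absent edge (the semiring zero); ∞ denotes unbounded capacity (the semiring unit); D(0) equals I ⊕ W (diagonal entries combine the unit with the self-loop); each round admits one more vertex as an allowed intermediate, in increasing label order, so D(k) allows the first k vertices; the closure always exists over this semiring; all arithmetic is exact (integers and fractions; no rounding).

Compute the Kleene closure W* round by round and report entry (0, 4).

D(0):
  [∞, 91, 98, 8, 46]
  [85, ∞, -∞, 8, -∞]
  [96, 49, ∞, 78, 96]
  [31, 68, 96, ∞, 50]
  [-∞, -∞, 40, 59, ∞]
D(1):
  [∞, 91, 98, 8, 46]
  [85, ∞, 85, 8, 46]
  [96, 91, ∞, 78, 96]
  [31, 68, 96, ∞, 50]
  [-∞, -∞, 40, 59, ∞]
D(2):
  [∞, 91, 98, 8, 46]
  [85, ∞, 85, 8, 46]
  [96, 91, ∞, 78, 96]
  [68, 68, 96, ∞, 50]
  [-∞, -∞, 40, 59, ∞]
D(3):
  [∞, 91, 98, 78, 96]
  [85, ∞, 85, 78, 85]
  [96, 91, ∞, 78, 96]
  [96, 91, 96, ∞, 96]
  [40, 40, 40, 59, ∞]
D(4):
  [∞, 91, 98, 78, 96]
  [85, ∞, 85, 78, 85]
  [96, 91, ∞, 78, 96]
  [96, 91, 96, ∞, 96]
  [59, 59, 59, 59, ∞]
D(5):
  [∞, 91, 98, 78, 96]
  [85, ∞, 85, 78, 85]
  [96, 91, ∞, 78, 96]
  [96, 91, 96, ∞, 96]
  [59, 59, 59, 59, ∞]
Answer: W*[0][4] = 96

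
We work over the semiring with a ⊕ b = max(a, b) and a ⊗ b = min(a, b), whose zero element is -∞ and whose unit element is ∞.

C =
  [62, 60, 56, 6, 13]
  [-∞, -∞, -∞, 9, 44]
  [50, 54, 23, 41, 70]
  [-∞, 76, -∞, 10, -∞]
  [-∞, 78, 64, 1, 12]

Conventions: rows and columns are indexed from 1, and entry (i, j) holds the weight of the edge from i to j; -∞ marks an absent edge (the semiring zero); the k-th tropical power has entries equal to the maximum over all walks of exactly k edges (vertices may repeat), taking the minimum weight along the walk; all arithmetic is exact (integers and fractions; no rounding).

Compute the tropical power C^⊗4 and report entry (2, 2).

C^⊗2:
  [62, 60, 56, 41, 56]
  [-∞, 44, 44, 9, 12]
  [50, 70, 64, 23, 44]
  [-∞, 10, -∞, 10, 44]
  [50, 54, 23, 41, 64]
C^⊗3:
  [62, 60, 56, 41, 56]
  [44, 44, 23, 41, 44]
  [50, 54, 50, 41, 64]
  [-∞, 44, 44, 10, 12]
  [50, 64, 64, 23, 44]
C^⊗4:
  [62, 60, 56, 41, 56]
  [44, 44, 44, 23, 44]
  [50, 64, 64, 41, 50]
  [44, 44, 23, 41, 44]
  [50, 54, 50, 41, 64]
Key observation: the optimum is the walk 2->5->3->5->2, with weight 44 min 64 min 70 min 78 = 44.
Optimal value attained by: walk 2->5->3->5->2.
Answer: (C^⊗4)[2][2] = 44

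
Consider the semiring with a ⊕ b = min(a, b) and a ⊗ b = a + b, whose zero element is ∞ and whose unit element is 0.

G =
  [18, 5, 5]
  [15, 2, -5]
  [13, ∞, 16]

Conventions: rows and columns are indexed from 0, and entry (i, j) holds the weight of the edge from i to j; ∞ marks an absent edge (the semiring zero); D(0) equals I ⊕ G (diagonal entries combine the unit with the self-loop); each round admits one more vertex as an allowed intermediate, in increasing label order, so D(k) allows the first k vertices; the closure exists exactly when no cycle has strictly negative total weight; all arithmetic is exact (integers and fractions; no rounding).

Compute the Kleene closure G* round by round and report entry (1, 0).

D(0):
  [0, 5, 5]
  [15, 0, -5]
  [13, ∞, 0]
D(1):
  [0, 5, 5]
  [15, 0, -5]
  [13, 18, 0]
D(2):
  [0, 5, 0]
  [15, 0, -5]
  [13, 18, 0]
D(3):
  [0, 5, 0]
  [8, 0, -5]
  [13, 18, 0]
Answer: G*[1][0] = 8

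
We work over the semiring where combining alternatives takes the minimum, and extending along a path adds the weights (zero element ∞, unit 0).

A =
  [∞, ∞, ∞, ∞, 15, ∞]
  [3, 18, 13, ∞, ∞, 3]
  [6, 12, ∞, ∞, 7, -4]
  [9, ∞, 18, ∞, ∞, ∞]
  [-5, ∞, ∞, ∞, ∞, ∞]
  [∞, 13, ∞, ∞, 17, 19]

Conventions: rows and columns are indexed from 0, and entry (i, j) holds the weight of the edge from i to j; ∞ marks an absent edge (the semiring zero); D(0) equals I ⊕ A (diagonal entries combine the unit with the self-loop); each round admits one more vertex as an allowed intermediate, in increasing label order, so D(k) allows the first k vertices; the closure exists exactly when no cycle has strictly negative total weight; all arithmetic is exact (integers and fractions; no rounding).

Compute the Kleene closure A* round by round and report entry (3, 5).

D(0):
  [0, ∞, ∞, ∞, 15, ∞]
  [3, 0, 13, ∞, ∞, 3]
  [6, 12, 0, ∞, 7, -4]
  [9, ∞, 18, 0, ∞, ∞]
  [-5, ∞, ∞, ∞, 0, ∞]
  [∞, 13, ∞, ∞, 17, 0]
D(1):
  [0, ∞, ∞, ∞, 15, ∞]
  [3, 0, 13, ∞, 18, 3]
  [6, 12, 0, ∞, 7, -4]
  [9, ∞, 18, 0, 24, ∞]
  [-5, ∞, ∞, ∞, 0, ∞]
  [∞, 13, ∞, ∞, 17, 0]
D(2):
  [0, ∞, ∞, ∞, 15, ∞]
  [3, 0, 13, ∞, 18, 3]
  [6, 12, 0, ∞, 7, -4]
  [9, ∞, 18, 0, 24, ∞]
  [-5, ∞, ∞, ∞, 0, ∞]
  [16, 13, 26, ∞, 17, 0]
D(3):
  [0, ∞, ∞, ∞, 15, ∞]
  [3, 0, 13, ∞, 18, 3]
  [6, 12, 0, ∞, 7, -4]
  [9, 30, 18, 0, 24, 14]
  [-5, ∞, ∞, ∞, 0, ∞]
  [16, 13, 26, ∞, 17, 0]
D(4):
  [0, ∞, ∞, ∞, 15, ∞]
  [3, 0, 13, ∞, 18, 3]
  [6, 12, 0, ∞, 7, -4]
  [9, 30, 18, 0, 24, 14]
  [-5, ∞, ∞, ∞, 0, ∞]
  [16, 13, 26, ∞, 17, 0]
D(5):
  [0, ∞, ∞, ∞, 15, ∞]
  [3, 0, 13, ∞, 18, 3]
  [2, 12, 0, ∞, 7, -4]
  [9, 30, 18, 0, 24, 14]
  [-5, ∞, ∞, ∞, 0, ∞]
  [12, 13, 26, ∞, 17, 0]
D(6):
  [0, ∞, ∞, ∞, 15, ∞]
  [3, 0, 13, ∞, 18, 3]
  [2, 9, 0, ∞, 7, -4]
  [9, 27, 18, 0, 24, 14]
  [-5, ∞, ∞, ∞, 0, ∞]
  [12, 13, 26, ∞, 17, 0]
Answer: A*[3][5] = 14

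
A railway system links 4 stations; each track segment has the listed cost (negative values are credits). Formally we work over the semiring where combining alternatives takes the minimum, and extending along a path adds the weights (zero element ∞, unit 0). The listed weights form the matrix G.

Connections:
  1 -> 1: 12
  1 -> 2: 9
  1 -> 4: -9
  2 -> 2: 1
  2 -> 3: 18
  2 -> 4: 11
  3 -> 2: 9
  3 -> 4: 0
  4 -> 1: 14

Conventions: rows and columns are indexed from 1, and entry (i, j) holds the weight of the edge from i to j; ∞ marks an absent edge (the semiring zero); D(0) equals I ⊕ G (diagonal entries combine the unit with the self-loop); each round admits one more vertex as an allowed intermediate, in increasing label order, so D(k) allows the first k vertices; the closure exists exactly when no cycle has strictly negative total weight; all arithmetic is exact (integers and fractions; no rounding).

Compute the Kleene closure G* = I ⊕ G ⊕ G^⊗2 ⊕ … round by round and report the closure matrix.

D(0):
  [0, 9, ∞, -9]
  [∞, 0, 18, 11]
  [∞, 9, 0, 0]
  [14, ∞, ∞, 0]
D(1):
  [0, 9, ∞, -9]
  [∞, 0, 18, 11]
  [∞, 9, 0, 0]
  [14, 23, ∞, 0]
D(2):
  [0, 9, 27, -9]
  [∞, 0, 18, 11]
  [∞, 9, 0, 0]
  [14, 23, 41, 0]
D(3):
  [0, 9, 27, -9]
  [∞, 0, 18, 11]
  [∞, 9, 0, 0]
  [14, 23, 41, 0]
D(4):
  [0, 9, 27, -9]
  [25, 0, 18, 11]
  [14, 9, 0, 0]
  [14, 23, 41, 0]
Answer: G* = [[0, 9, 27, -9], [25, 0, 18, 11], [14, 9, 0, 0], [14, 23, 41, 0]]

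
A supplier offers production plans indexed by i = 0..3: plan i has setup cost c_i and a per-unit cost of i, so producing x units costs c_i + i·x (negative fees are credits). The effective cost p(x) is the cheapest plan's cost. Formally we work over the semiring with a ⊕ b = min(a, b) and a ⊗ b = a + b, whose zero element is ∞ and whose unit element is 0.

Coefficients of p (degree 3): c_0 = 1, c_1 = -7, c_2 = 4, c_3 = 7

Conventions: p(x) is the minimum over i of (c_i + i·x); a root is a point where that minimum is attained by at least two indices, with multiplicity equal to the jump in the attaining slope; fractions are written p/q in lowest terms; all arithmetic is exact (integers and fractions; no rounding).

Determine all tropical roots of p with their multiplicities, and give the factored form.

hull edge (i=0, c=1) to (i=1, c=-7): slope -8, span 1
hull edge (i=1, c=-7) to (i=3, c=7): slope 7, span 2
Factored form: p(x) = 7 ⊗ (x ⊕ (-7)) ⊗ (x ⊕ (-7)) ⊗ (x ⊕ 8)
Answer: roots = -7 (mult 2), 8 (mult 1)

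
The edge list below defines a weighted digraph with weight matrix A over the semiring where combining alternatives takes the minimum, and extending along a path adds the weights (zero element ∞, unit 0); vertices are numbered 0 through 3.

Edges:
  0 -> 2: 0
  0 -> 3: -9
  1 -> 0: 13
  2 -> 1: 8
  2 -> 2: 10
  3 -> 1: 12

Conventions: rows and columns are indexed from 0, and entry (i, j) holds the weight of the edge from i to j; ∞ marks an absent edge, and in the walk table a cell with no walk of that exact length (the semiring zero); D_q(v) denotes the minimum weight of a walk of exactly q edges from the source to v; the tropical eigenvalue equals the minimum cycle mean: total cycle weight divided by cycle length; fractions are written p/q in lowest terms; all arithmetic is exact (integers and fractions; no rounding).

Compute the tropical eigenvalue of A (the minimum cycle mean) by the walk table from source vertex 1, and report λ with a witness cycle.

q=0: [∞, 0, ∞, ∞]
q=1: [13, ∞, ∞, ∞]
q=2: [∞, ∞, 13, 4]
q=3: [∞, 16, 23, ∞]
q=4: [29, 31, 33, ∞]
Optimal cycle mean attained by: cycle 0->3->1->0, total (-9) + 12 + 13, length 3.
Answer: λ = 16/3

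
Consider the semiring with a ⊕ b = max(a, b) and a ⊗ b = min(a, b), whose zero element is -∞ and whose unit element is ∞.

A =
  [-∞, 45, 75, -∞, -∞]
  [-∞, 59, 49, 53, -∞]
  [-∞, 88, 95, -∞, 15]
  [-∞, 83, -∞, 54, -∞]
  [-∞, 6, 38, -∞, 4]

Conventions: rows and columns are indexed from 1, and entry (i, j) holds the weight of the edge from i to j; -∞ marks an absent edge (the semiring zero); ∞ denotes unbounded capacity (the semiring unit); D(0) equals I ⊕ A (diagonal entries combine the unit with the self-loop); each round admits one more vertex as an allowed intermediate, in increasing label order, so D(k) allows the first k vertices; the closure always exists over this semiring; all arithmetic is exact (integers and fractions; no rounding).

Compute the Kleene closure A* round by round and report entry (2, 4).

D(0):
  [∞, 45, 75, -∞, -∞]
  [-∞, ∞, 49, 53, -∞]
  [-∞, 88, ∞, -∞, 15]
  [-∞, 83, -∞, ∞, -∞]
  [-∞, 6, 38, -∞, ∞]
D(1):
  [∞, 45, 75, -∞, -∞]
  [-∞, ∞, 49, 53, -∞]
  [-∞, 88, ∞, -∞, 15]
  [-∞, 83, -∞, ∞, -∞]
  [-∞, 6, 38, -∞, ∞]
D(2):
  [∞, 45, 75, 45, -∞]
  [-∞, ∞, 49, 53, -∞]
  [-∞, 88, ∞, 53, 15]
  [-∞, 83, 49, ∞, -∞]
  [-∞, 6, 38, 6, ∞]
D(3):
  [∞, 75, 75, 53, 15]
  [-∞, ∞, 49, 53, 15]
  [-∞, 88, ∞, 53, 15]
  [-∞, 83, 49, ∞, 15]
  [-∞, 38, 38, 38, ∞]
D(4):
  [∞, 75, 75, 53, 15]
  [-∞, ∞, 49, 53, 15]
  [-∞, 88, ∞, 53, 15]
  [-∞, 83, 49, ∞, 15]
  [-∞, 38, 38, 38, ∞]
D(5):
  [∞, 75, 75, 53, 15]
  [-∞, ∞, 49, 53, 15]
  [-∞, 88, ∞, 53, 15]
  [-∞, 83, 49, ∞, 15]
  [-∞, 38, 38, 38, ∞]
Answer: A*[2][4] = 53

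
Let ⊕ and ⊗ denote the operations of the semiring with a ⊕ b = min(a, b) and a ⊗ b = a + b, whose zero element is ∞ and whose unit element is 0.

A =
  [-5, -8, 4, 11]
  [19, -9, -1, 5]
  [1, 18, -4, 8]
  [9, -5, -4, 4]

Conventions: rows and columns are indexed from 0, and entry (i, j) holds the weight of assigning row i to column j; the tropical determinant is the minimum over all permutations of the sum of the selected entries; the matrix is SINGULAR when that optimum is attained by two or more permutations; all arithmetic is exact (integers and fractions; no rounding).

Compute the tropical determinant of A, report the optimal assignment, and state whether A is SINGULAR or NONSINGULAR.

σ = (0, 1, 2, 3): (-5) + (-9) + (-4) + 4 = -14
σ = (0, 1, 3, 2): (-5) + (-9) + 8 + (-4) = -10
σ = (0, 2, 1, 3): (-5) + (-1) + 18 + 4 = 16
σ = (0, 2, 3, 1): (-5) + (-1) + 8 + (-5) = -3
σ = (0, 3, 1, 2): (-5) + 5 + 18 + (-4) = 14
σ = (0, 3, 2, 1): (-5) + 5 + (-4) + (-5) = -9
σ = (1, 0, 2, 3): (-8) + 19 + (-4) + 4 = 11
σ = (1, 0, 3, 2): (-8) + 19 + 8 + (-4) = 15
σ = (1, 2, 0, 3): (-8) + (-1) + 1 + 4 = -4
σ = (1, 2, 3, 0): (-8) + (-1) + 8 + 9 = 8
σ = (1, 3, 0, 2): (-8) + 5 + 1 + (-4) = -6
σ = (1, 3, 2, 0): (-8) + 5 + (-4) + 9 = 2
σ = (2, 0, 1, 3): 4 + 19 + 18 + 4 = 45
σ = (2, 0, 3, 1): 4 + 19 + 8 + (-5) = 26
σ = (2, 1, 0, 3): 4 + (-9) + 1 + 4 = 0
σ = (2, 1, 3, 0): 4 + (-9) + 8 + 9 = 12
σ = (2, 3, 0, 1): 4 + 5 + 1 + (-5) = 5
σ = (2, 3, 1, 0): 4 + 5 + 18 + 9 = 36
σ = (3, 0, 1, 2): 11 + 19 + 18 + (-4) = 44
σ = (3, 0, 2, 1): 11 + 19 + (-4) + (-5) = 21
σ = (3, 1, 0, 2): 11 + (-9) + 1 + (-4) = -1
σ = (3, 1, 2, 0): 11 + (-9) + (-4) + 9 = 7
σ = (3, 2, 0, 1): 11 + (-1) + 1 + (-5) = 6
σ = (3, 2, 1, 0): 11 + (-1) + 18 + 9 = 37
Optimal value attained by: σ = (0, 1, 2, 3).
Answer: det⊕(A) = -14; verdict: NONSINGULAR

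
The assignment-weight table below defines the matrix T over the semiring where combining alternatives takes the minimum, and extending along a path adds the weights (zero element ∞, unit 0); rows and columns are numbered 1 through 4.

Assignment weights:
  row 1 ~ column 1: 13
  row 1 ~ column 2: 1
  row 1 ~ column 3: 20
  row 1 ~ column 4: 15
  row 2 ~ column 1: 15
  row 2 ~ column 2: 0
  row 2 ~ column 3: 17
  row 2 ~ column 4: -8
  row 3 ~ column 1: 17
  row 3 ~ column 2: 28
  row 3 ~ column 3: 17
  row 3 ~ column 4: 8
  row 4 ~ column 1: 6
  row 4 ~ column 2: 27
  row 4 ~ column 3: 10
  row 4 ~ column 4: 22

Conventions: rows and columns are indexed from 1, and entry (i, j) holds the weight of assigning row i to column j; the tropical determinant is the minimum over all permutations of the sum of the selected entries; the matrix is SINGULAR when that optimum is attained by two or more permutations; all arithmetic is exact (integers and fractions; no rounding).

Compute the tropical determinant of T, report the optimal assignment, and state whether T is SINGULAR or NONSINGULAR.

σ = (1, 2, 3, 4): 13 + 0 + 17 + 22 = 52
σ = (1, 2, 4, 3): 13 + 0 + 8 + 10 = 31
σ = (1, 3, 2, 4): 13 + 17 + 28 + 22 = 80
σ = (1, 3, 4, 2): 13 + 17 + 8 + 27 = 65
σ = (1, 4, 2, 3): 13 + (-8) + 28 + 10 = 43
σ = (1, 4, 3, 2): 13 + (-8) + 17 + 27 = 49
σ = (2, 1, 3, 4): 1 + 15 + 17 + 22 = 55
σ = (2, 1, 4, 3): 1 + 15 + 8 + 10 = 34
σ = (2, 3, 1, 4): 1 + 17 + 17 + 22 = 57
σ = (2, 3, 4, 1): 1 + 17 + 8 + 6 = 32
σ = (2, 4, 1, 3): 1 + (-8) + 17 + 10 = 20
σ = (2, 4, 3, 1): 1 + (-8) + 17 + 6 = 16
σ = (3, 1, 2, 4): 20 + 15 + 28 + 22 = 85
σ = (3, 1, 4, 2): 20 + 15 + 8 + 27 = 70
σ = (3, 2, 1, 4): 20 + 0 + 17 + 22 = 59
σ = (3, 2, 4, 1): 20 + 0 + 8 + 6 = 34
σ = (3, 4, 1, 2): 20 + (-8) + 17 + 27 = 56
σ = (3, 4, 2, 1): 20 + (-8) + 28 + 6 = 46
σ = (4, 1, 2, 3): 15 + 15 + 28 + 10 = 68
σ = (4, 1, 3, 2): 15 + 15 + 17 + 27 = 74
σ = (4, 2, 1, 3): 15 + 0 + 17 + 10 = 42
σ = (4, 2, 3, 1): 15 + 0 + 17 + 6 = 38
σ = (4, 3, 1, 2): 15 + 17 + 17 + 27 = 76
σ = (4, 3, 2, 1): 15 + 17 + 28 + 6 = 66
Optimal value attained by: σ = (2, 4, 3, 1).
Answer: det⊕(T) = 16; verdict: NONSINGULAR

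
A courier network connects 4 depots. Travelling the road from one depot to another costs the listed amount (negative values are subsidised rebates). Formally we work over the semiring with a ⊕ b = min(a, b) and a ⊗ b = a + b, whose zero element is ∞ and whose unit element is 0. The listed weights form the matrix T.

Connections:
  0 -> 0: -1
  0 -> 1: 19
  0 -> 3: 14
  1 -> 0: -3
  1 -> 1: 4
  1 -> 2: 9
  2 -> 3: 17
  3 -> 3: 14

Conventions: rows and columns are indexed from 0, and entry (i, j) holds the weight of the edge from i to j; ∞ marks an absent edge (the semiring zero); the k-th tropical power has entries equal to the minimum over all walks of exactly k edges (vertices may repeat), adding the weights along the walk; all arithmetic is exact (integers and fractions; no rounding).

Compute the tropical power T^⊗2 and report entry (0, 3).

T^⊗2:
  [-2, 18, 28, 13]
  [-4, 8, 13, 11]
  [∞, ∞, ∞, 31]
  [∞, ∞, ∞, 28]
Key observation: the optimum is the walk 0->0->3, with weight (-1) + 14 = 13.
Optimal value attained by: walk 0->0->3.
Answer: (T^⊗2)[0][3] = 13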